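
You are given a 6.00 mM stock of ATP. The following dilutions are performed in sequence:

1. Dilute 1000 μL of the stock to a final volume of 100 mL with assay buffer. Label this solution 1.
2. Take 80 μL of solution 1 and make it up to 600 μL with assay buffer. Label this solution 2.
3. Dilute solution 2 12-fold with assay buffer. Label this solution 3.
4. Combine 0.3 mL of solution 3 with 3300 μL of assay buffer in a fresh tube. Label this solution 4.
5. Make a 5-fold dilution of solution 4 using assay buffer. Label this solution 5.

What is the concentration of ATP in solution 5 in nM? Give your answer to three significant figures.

11.1 nM

Step 1: 1000 μL brought to 100 mL → factor 1 × 10^5/1000 = 100
Step 2: 80 μL brought to 600 μL → factor 600/80 = 7.5
Step 3: 12-fold → factor 12
Step 4: 0.3 mL + 3300 μL = 3.6 mL total → factor 3.6/0.3 = 12
Step 5: 5-fold → factor 5
Overall dilution factor = 100 × 7.5 × 12 × 12 × 5 = 5.4 × 10^5
Final = 6.00 mM / 5.4 × 10^5 = 1.111 × 10^-5 mM = 11.1 nM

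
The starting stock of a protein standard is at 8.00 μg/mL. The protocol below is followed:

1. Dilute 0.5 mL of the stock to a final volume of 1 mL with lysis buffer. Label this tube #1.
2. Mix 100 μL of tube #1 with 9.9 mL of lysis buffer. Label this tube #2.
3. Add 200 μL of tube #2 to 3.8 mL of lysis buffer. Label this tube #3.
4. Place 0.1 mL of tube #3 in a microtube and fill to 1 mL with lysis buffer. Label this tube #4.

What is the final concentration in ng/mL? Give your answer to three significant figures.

0.200 ng/mL

Step 1: 0.5 mL brought to 1 mL → factor 1/0.5 = 2
Step 2: 100 μL + 9.9 mL = 10000 μL total → factor 10000/100 = 100
Step 3: 200 μL + 3.8 mL = 4000 μL total → factor 4000/200 = 20
Step 4: 0.1 mL brought to 1 mL → factor 1/0.1 = 10
Overall dilution factor = 2 × 100 × 20 × 10 = 40000
Final = 8.00 μg/mL / 40000 = 0.0002000 μg/mL = 0.200 ng/mL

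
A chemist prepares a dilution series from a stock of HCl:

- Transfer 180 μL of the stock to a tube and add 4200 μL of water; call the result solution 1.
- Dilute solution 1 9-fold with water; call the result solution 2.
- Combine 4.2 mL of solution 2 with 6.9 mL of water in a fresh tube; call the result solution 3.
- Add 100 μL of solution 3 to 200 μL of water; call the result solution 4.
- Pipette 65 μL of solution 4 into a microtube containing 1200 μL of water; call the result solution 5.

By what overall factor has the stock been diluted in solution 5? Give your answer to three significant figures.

3.38 × 10^4

Step 1: 180 μL + 4200 μL = 4380 μL total → factor 4380/180 = 24.333
Step 2: 9-fold → factor 9
Step 3: 4.2 mL + 6.9 mL = 11.1 mL total → factor 11.1/4.2 = 2.6429
Step 4: 100 μL + 200 μL = 300 μL total → factor 300/100 = 3
Step 5: 65 μL + 1200 μL = 1265 μL total → factor 1265/65 = 19.462
Overall dilution factor = 24.333 × 9 × 2.6429 × 3 × 19.462 = 33792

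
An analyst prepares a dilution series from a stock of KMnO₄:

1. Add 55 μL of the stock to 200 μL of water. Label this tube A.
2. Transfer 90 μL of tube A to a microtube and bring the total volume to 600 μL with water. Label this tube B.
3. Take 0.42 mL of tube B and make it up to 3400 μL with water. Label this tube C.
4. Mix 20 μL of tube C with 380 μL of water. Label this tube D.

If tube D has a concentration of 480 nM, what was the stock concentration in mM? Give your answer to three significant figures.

Step 1: 55 μL + 200 μL = 255 μL total → factor 255/55 = 4.6364
Step 2: 90 μL brought to 600 μL → factor 600/90 = 6.6667
Step 3: 0.42 mL brought to 3400 μL → factor 3.4/0.42 = 8.0952
Step 4: 20 μL + 380 μL = 400 μL total → factor 400/20 = 20
Overall dilution factor = 4.6364 × 6.6667 × 8.0952 × 20 = 5004.3
Stock = 480 nM × 5004.3 = 2.402 × 10^6 nM = 2.40 mM

2.40 mM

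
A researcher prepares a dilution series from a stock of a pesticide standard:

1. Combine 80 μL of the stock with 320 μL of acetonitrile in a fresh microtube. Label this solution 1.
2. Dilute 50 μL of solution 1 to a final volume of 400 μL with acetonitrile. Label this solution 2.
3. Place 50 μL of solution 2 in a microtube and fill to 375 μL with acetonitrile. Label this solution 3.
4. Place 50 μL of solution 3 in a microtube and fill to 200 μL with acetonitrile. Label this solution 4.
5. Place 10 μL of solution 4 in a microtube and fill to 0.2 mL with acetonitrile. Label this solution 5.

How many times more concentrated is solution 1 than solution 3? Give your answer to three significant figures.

60.0

Step 1: 80 μL + 320 μL = 400 μL total → factor 400/80 = 5
Step 2: 50 μL brought to 400 μL → factor 400/50 = 8
Step 3: 50 μL brought to 375 μL → factor 375/50 = 7.5
Dilution factor to solution 1 = 5; to solution 3 = 300
[solution 1]/[solution 3] = (factor to solution 3)/(factor to solution 1) = 300/5 = 60.0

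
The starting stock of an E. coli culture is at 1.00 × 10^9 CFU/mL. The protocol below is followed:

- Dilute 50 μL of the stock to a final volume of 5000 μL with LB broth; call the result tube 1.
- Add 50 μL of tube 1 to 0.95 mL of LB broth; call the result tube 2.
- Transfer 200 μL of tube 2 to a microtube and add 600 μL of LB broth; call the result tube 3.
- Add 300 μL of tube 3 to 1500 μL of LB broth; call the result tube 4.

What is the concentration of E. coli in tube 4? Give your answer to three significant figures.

2.08 × 10^4 CFU/mL

Step 1: 50 μL brought to 5000 μL → factor 5000/50 = 100
Step 2: 50 μL + 0.95 mL = 1000 μL total → factor 1000/50 = 20
Step 3: 200 μL + 600 μL = 800 μL total → factor 800/200 = 4
Step 4: 300 μL + 1500 μL = 1800 μL total → factor 1800/300 = 6
Overall dilution factor = 100 × 20 × 4 × 6 = 48000
Final = 1.00 × 10^9 CFU/mL / 48000 = 2.08 × 10^4 CFU/mL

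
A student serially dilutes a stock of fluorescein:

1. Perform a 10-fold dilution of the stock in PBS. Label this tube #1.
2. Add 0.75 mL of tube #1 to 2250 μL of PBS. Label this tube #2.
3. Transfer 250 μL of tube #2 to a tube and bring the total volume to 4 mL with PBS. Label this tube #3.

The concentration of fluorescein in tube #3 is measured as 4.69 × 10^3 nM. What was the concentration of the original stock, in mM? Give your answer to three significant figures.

3.00 mM

Step 1: 10-fold → factor 10
Step 2: 0.75 mL + 2250 μL = 3 mL total → factor 3/0.75 = 4
Step 3: 250 μL brought to 4 mL → factor 4000/250 = 16
Overall dilution factor = 10 × 4 × 16 = 640
Stock = 4.69 × 10^3 nM × 640 = 3.002 × 10^6 nM = 3.00 mM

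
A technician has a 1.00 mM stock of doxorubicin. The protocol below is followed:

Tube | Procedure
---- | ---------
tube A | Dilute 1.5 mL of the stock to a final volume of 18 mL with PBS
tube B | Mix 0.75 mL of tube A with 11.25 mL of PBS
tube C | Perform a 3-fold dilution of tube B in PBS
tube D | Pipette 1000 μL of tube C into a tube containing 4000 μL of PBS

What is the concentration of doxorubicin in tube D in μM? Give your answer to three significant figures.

Step 1: 1.5 mL brought to 18 mL → factor 18/1.5 = 12
Step 2: 0.75 mL + 11.25 mL = 12 mL total → factor 12/0.75 = 16
Step 3: 3-fold → factor 3
Step 4: 1000 μL + 4000 μL = 5000 μL total → factor 5000/1000 = 5
Overall dilution factor = 12 × 16 × 3 × 5 = 2880
Final = 1.00 mM / 2880 = 0.0003472 mM = 0.347 μM

0.347 μM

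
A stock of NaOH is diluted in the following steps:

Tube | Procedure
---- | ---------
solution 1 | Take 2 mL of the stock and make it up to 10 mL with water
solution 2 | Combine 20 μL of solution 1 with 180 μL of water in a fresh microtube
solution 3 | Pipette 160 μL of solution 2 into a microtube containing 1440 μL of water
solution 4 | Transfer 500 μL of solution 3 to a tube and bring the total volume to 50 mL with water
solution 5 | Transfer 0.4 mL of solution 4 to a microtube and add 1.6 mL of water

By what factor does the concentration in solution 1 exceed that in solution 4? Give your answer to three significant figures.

Step 1: 2 mL brought to 10 mL → factor 10/2 = 5
Step 2: 20 μL + 180 μL = 200 μL total → factor 200/20 = 10
Step 3: 160 μL + 1440 μL = 1600 μL total → factor 1600/160 = 10
Step 4: 500 μL brought to 50 mL → factor 50000/500 = 100
Dilution factor to solution 1 = 5; to solution 4 = 50000
[solution 1]/[solution 4] = (factor to solution 4)/(factor to solution 1) = 50000/5 = 1.00 × 10^4

1.00 × 10^4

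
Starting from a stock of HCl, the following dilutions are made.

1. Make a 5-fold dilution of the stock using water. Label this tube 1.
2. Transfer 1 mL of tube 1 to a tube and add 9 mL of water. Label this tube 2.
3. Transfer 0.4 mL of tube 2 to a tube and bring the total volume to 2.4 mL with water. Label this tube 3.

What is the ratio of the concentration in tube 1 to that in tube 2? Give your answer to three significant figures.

Step 1: 5-fold → factor 5
Step 2: 1 mL + 9 mL = 10 mL total → factor 10/1 = 10
Dilution factor to tube 1 = 5; to tube 2 = 50
[tube 1]/[tube 2] = (factor to tube 2)/(factor to tube 1) = 50/5 = 10.0

10.0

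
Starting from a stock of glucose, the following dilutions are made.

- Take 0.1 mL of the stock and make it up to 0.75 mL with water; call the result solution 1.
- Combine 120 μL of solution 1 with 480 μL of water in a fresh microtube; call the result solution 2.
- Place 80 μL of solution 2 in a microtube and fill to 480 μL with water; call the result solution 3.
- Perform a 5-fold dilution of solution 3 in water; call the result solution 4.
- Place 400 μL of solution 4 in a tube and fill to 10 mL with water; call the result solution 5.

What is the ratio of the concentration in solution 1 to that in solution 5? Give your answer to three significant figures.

3.75 × 10^3

Step 1: 0.1 mL brought to 0.75 mL → factor 0.75/0.1 = 7.5
Step 2: 120 μL + 480 μL = 600 μL total → factor 600/120 = 5
Step 3: 80 μL brought to 480 μL → factor 480/80 = 6
Step 4: 5-fold → factor 5
Step 5: 400 μL brought to 10 mL → factor 10000/400 = 25
Dilution factor to solution 1 = 7.5; to solution 5 = 28125
[solution 1]/[solution 5] = (factor to solution 5)/(factor to solution 1) = 28125/7.5 = 3.75 × 10^3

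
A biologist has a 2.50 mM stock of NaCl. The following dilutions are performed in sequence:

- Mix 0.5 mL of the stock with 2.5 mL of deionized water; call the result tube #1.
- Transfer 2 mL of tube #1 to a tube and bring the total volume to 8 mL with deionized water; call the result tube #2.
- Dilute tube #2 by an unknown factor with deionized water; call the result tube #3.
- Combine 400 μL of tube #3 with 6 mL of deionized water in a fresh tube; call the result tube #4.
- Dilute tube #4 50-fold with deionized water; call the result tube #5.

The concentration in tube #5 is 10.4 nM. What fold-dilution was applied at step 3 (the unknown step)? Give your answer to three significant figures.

12.5-fold

Step 1: 0.5 mL + 2.5 mL = 3 mL total → factor 3/0.5 = 6
Step 2: 2 mL brought to 8 mL → factor 8/2 = 4
Step 3: unknown factor x
Step 4: 400 μL + 6 mL = 6400 μL total → factor 6400/400 = 16
Step 5: 50-fold → factor 50
Product of known-step factors = 19200
Overall factor = 2.50 mM / (10.4 nM) = 2.4038 × 10^5
x = 2.4038 × 10^5 / 19200 = 12.5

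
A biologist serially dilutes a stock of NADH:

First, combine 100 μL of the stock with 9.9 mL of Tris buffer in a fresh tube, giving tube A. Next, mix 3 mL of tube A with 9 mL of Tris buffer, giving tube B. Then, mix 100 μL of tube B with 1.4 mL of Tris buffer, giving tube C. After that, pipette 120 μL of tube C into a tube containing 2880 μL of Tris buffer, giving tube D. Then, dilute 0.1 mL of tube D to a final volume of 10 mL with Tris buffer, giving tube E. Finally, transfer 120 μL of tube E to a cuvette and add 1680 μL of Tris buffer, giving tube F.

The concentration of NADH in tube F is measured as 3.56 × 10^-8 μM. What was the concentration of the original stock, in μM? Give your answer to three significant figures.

Step 1: 100 μL + 9.9 mL = 10000 μL total → factor 10000/100 = 100
Step 2: 3 mL + 9 mL = 12 mL total → factor 12/3 = 4
Step 3: 100 μL + 1.4 mL = 1500 μL total → factor 1500/100 = 15
Step 4: 120 μL + 2880 μL = 3000 μL total → factor 3000/120 = 25
Step 5: 0.1 mL brought to 10 mL → factor 10/0.1 = 100
Step 6: 120 μL + 1680 μL = 1800 μL total → factor 1800/120 = 15
Overall dilution factor = 100 × 4 × 15 × 25 × 100 × 15 = 2.25 × 10^8
Stock = 3.56 × 10^-8 μM × 2.25 × 10^8 = 8.01 μM

8.01 μM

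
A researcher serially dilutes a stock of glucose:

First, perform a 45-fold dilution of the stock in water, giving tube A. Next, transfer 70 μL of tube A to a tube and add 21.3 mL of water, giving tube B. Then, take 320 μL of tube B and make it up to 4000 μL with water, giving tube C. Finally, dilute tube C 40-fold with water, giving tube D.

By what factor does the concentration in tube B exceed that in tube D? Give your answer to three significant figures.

Step 1: 45-fold → factor 45
Step 2: 70 μL + 21.3 mL = 21370 μL total → factor 21370/70 = 305.29
Step 3: 320 μL brought to 4000 μL → factor 4000/320 = 12.5
Step 4: 40-fold → factor 40
Dilution factor to tube B = 13738; to tube D = 6.8689 × 10^6
[tube B]/[tube D] = (factor to tube D)/(factor to tube B) = 6.8689 × 10^6/13738 = 500

500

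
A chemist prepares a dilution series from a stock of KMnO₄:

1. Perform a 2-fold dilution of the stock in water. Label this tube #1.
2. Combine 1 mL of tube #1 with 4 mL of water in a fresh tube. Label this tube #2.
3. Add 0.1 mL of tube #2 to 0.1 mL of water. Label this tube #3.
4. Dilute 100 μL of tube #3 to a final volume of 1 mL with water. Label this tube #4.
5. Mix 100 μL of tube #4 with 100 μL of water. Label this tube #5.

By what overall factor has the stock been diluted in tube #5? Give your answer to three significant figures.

Step 1: 2-fold → factor 2
Step 2: 1 mL + 4 mL = 5 mL total → factor 5/1 = 5
Step 3: 0.1 mL + 0.1 mL = 0.2 mL total → factor 0.2/0.1 = 2
Step 4: 100 μL brought to 1 mL → factor 1000/100 = 10
Step 5: 100 μL + 100 μL = 200 μL total → factor 200/100 = 2
Overall dilution factor = 2 × 5 × 2 × 10 × 2 = 400

400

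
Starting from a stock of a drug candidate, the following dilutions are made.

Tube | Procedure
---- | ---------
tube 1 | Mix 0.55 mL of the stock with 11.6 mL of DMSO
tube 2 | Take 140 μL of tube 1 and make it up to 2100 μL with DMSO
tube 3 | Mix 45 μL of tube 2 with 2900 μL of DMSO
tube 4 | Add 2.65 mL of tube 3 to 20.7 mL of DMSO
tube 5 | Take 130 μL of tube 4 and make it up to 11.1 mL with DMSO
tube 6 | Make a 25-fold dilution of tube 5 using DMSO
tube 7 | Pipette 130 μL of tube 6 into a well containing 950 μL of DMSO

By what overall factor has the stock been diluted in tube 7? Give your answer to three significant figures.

3.39 × 10^9

Step 1: 0.55 mL + 11.6 mL = 12.15 mL total → factor 12.15/0.55 = 22.091
Step 2: 140 μL brought to 2100 μL → factor 2100/140 = 15
Step 3: 45 μL + 2900 μL = 2945 μL total → factor 2945/45 = 65.444
Step 4: 2.65 mL + 20.7 mL = 23.35 mL total → factor 23.35/2.65 = 8.8113
Step 5: 130 μL brought to 11.1 mL → factor 11100/130 = 85.385
Step 6: 25-fold → factor 25
Step 7: 130 μL + 950 μL = 1080 μL total → factor 1080/130 = 8.3077
Overall dilution factor = 22.091 × 15 × 65.444 × 8.8113 × 85.385 × 25 × 8.3077 = 3.3886 × 10^9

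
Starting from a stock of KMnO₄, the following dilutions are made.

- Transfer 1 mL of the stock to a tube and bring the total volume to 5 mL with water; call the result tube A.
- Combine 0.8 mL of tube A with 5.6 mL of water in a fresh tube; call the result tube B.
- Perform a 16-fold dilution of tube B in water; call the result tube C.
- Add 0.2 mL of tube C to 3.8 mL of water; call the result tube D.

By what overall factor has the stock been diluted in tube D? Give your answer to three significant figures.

1.28 × 10^4

Step 1: 1 mL brought to 5 mL → factor 5/1 = 5
Step 2: 0.8 mL + 5.6 mL = 6.4 mL total → factor 6.4/0.8 = 8
Step 3: 16-fold → factor 16
Step 4: 0.2 mL + 3.8 mL = 4 mL total → factor 4/0.2 = 20
Overall dilution factor = 5 × 8 × 16 × 20 = 12800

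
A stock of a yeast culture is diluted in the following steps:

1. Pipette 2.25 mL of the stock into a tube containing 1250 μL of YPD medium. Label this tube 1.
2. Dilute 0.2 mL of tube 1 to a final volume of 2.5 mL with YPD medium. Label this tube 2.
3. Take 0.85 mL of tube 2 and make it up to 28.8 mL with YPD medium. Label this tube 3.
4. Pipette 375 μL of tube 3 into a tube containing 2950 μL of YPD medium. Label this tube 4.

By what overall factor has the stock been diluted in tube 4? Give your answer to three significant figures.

5.84 × 10^3

Step 1: 2.25 mL + 1250 μL = 3.5 mL total → factor 3.5/2.25 = 1.5556
Step 2: 0.2 mL brought to 2.5 mL → factor 2.5/0.2 = 12.5
Step 3: 0.85 mL brought to 28.8 mL → factor 28.8/0.85 = 33.882
Step 4: 375 μL + 2950 μL = 3325 μL total → factor 3325/375 = 8.8667
Overall dilution factor = 1.5556 × 12.5 × 33.882 × 8.8667 = 5841.6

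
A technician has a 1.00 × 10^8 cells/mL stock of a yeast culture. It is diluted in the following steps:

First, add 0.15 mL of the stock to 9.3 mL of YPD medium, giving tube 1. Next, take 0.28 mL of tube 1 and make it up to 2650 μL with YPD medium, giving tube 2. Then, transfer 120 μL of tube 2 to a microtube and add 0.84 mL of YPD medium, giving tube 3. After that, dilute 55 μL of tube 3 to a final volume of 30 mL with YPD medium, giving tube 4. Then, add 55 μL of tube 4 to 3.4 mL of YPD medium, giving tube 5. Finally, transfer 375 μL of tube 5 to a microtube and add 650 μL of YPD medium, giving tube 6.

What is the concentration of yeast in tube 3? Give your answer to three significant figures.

2.10 × 10^4 cells/mL

Step 1: 0.15 mL + 9.3 mL = 9.45 mL total → factor 9.45/0.15 = 63
Step 2: 0.28 mL brought to 2650 μL → factor 2.65/0.28 = 9.4643
Step 3: 120 μL + 0.84 mL = 960 μL total → factor 960/120 = 8
Dilution factor through tube 3 = 63 × 9.4643 × 8 = 4770
[tube 3] = 1.00 × 10^8 cells/mL / 4770 = 2.10 × 10^4 cells/mL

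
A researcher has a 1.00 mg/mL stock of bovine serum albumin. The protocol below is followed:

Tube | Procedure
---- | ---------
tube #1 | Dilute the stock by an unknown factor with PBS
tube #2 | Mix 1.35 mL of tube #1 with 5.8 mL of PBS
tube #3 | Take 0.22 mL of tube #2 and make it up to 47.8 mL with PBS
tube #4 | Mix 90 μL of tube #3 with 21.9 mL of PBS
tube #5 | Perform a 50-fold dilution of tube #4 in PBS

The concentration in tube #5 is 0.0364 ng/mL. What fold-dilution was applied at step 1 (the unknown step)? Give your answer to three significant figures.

1.95-fold

Step 1: unknown factor x
Step 2: 1.35 mL + 5.8 mL = 7.15 mL total → factor 7.15/1.35 = 5.2963
Step 3: 0.22 mL brought to 47.8 mL → factor 47.8/0.22 = 217.27
Step 4: 90 μL + 21.9 mL = 21990 μL total → factor 21990/90 = 244.33
Step 5: 50-fold → factor 50
Product of known-step factors = 1.4058 × 10^7
Overall factor = 1.00 mg/mL / (0.0364 ng/mL) = 2.7473 × 10^7
x = 2.7473 × 10^7 / 1.4058 × 10^7 = 1.95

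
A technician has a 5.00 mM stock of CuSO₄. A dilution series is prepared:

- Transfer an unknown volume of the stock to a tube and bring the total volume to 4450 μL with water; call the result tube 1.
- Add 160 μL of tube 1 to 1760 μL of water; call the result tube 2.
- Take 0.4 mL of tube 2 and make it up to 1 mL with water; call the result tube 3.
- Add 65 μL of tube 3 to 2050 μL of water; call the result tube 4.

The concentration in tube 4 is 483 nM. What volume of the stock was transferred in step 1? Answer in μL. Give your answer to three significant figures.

Step 1: v brought to 4450 μL → factor = 4450 μL/v
Step 2: 160 μL + 1760 μL = 1920 μL total → factor 1920/160 = 12
Step 3: 0.4 mL brought to 1 mL → factor 1/0.4 = 2.5
Step 4: 65 μL + 2050 μL = 2115 μL total → factor 2115/65 = 32.538
Product of known-step factors = 976.15
Overall factor = 5.00 mM / (483 nM) = 10352
Step-1 factor = 10352 / 976.15 = 10.605
v = 4450 μL / 10.605 = 420 μL

420 μL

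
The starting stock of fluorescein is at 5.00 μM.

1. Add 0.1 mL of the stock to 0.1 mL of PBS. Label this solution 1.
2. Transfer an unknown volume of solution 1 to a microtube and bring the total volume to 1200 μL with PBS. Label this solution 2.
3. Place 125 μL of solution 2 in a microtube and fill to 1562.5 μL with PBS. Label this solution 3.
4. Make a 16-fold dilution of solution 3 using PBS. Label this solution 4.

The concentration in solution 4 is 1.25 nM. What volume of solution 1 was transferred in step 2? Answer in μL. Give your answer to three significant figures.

120 μL

Step 1: 0.1 mL + 0.1 mL = 0.2 mL total → factor 0.2/0.1 = 2
Step 2: v brought to 1200 μL → factor = 1200 μL/v
Step 3: 125 μL brought to 1562.5 μL → factor 1562.5/125 = 12.5
Step 4: 16-fold → factor 16
Product of known-step factors = 400
Overall factor = 5.00 μM / (1.25 nM) = 4000
Step-2 factor = 4000 / 400 = 10
v = 1200 μL / 10 = 120 μL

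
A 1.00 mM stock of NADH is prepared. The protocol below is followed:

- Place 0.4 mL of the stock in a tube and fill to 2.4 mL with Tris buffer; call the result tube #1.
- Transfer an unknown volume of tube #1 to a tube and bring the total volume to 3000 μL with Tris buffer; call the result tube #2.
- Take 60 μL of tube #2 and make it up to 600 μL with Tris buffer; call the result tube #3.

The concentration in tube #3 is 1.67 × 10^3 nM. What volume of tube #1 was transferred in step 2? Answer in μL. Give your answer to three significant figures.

301 μL

Step 1: 0.4 mL brought to 2.4 mL → factor 2.4/0.4 = 6
Step 2: v brought to 3000 μL → factor = 3000 μL/v
Step 3: 60 μL brought to 600 μL → factor 600/60 = 10
Product of known-step factors = 60
Overall factor = 1.00 mM / (1.67 × 10^3 nM) = 598.8
Step-2 factor = 598.8 / 60 = 9.98
v = 3000 μL / 9.98 = 301 μL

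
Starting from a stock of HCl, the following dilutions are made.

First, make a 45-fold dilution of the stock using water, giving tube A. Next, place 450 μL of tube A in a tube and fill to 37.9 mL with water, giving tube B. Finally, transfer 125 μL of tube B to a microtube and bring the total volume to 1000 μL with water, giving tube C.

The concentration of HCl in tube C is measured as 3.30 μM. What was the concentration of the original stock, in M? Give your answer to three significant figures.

Step 1: 45-fold → factor 45
Step 2: 450 μL brought to 37.9 mL → factor 37900/450 = 84.222
Step 3: 125 μL brought to 1000 μL → factor 1000/125 = 8
Overall dilution factor = 45 × 84.222 × 8 = 30320
Stock = 3.30 μM × 30320 = 1.001 × 10^5 μM = 0.100 M

0.100 M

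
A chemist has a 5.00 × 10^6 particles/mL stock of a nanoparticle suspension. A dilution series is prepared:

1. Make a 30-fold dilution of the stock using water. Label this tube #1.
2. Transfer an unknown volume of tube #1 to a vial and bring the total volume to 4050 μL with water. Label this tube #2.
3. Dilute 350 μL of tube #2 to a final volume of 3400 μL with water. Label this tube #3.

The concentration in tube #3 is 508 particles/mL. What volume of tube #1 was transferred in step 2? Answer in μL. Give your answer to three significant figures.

120 μL

Step 1: 30-fold → factor 30
Step 2: v brought to 4050 μL → factor = 4050 μL/v
Step 3: 350 μL brought to 3400 μL → factor 3400/350 = 9.7143
Product of known-step factors = 291.43
Overall factor = 5.00 × 10^6 particles/mL / (508 particles/mL) = 9842.5
Step-2 factor = 9842.5 / 291.43 = 33.773
v = 4050 μL / 33.773 = 120 μL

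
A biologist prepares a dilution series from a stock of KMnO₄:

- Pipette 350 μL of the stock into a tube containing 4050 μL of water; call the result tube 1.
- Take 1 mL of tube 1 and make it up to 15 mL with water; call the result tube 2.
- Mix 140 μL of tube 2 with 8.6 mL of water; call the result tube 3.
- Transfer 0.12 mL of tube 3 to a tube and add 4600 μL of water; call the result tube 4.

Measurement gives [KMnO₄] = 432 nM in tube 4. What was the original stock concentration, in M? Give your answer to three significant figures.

0.200 M

Step 1: 350 μL + 4050 μL = 4400 μL total → factor 4400/350 = 12.571
Step 2: 1 mL brought to 15 mL → factor 15/1 = 15
Step 3: 140 μL + 8.6 mL = 8740 μL total → factor 8740/140 = 62.429
Step 4: 0.12 mL + 4600 μL = 4.72 mL total → factor 4.72/0.12 = 39.333
Overall dilution factor = 12.571 × 15 × 62.429 × 39.333 = 4.6304 × 10^5
Stock = 432 nM × 4.6304 × 10^5 = 2.000 × 10^8 nM = 0.200 M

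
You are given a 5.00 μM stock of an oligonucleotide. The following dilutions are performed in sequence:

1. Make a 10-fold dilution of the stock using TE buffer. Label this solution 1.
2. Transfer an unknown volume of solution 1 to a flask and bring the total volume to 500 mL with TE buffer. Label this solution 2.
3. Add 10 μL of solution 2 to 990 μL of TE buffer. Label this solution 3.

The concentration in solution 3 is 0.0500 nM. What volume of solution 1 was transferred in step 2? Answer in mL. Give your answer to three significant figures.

5.00 mL

Step 1: 10-fold → factor 10
Step 2: v brought to 500 mL → factor = 500 mL/v
Step 3: 10 μL + 990 μL = 1000 μL total → factor 1000/10 = 100
Product of known-step factors = 1000
Overall factor = 5.00 μM / (0.0500 nM) = 1 × 10^5
Step-2 factor = 1 × 10^5 / 1000 = 100
v = 500 mL / 100 = 5.00 mL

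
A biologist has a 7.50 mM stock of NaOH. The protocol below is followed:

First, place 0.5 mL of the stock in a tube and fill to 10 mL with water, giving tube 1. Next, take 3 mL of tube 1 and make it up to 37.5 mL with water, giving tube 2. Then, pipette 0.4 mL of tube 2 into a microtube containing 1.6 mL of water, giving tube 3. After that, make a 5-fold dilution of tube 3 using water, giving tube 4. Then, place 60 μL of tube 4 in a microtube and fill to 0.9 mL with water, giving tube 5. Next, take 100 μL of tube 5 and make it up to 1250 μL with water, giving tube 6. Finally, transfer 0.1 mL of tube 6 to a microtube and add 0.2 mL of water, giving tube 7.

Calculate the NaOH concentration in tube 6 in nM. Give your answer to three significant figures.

Step 1: 0.5 mL brought to 10 mL → factor 10/0.5 = 20
Step 2: 3 mL brought to 37.5 mL → factor 37.5/3 = 12.5
Step 3: 0.4 mL + 1.6 mL = 2 mL total → factor 2/0.4 = 5
Step 4: 5-fold → factor 5
Step 5: 60 μL brought to 0.9 mL → factor 900/60 = 15
Step 6: 100 μL brought to 1250 μL → factor 1250/100 = 12.5
Dilution factor through tube 6 = 20 × 12.5 × 5 × 5 × 15 × 12.5 = 1.1719 × 10^6
[tube 6] = 7.50 mM / 1.1719 × 10^6 = 6.400 × 10^-6 mM = 6.40 nM

6.40 nM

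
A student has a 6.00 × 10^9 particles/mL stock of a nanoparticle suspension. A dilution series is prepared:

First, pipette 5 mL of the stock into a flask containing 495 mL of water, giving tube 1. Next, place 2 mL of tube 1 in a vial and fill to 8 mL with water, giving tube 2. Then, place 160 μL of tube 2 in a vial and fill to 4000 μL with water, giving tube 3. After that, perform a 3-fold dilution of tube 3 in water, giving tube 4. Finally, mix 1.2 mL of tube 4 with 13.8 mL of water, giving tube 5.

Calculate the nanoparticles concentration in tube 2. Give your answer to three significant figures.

1.50 × 10^7 particles/mL

Step 1: 5 mL + 495 mL = 500 mL total → factor 500/5 = 100
Step 2: 2 mL brought to 8 mL → factor 8/2 = 4
Dilution factor through tube 2 = 100 × 4 = 400
[tube 2] = 6.00 × 10^9 particles/mL / 400 = 1.50 × 10^7 particles/mL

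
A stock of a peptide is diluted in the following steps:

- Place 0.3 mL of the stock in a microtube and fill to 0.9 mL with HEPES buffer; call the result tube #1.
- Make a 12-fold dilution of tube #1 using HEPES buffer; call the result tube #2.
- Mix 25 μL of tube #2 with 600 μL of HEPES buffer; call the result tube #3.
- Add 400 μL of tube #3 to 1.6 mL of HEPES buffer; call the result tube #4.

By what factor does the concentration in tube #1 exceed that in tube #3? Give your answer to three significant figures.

300

Step 1: 0.3 mL brought to 0.9 mL → factor 0.9/0.3 = 3
Step 2: 12-fold → factor 12
Step 3: 25 μL + 600 μL = 625 μL total → factor 625/25 = 25
Dilution factor to tube #1 = 3; to tube #3 = 900
[tube #1]/[tube #3] = (factor to tube #3)/(factor to tube #1) = 900/3 = 300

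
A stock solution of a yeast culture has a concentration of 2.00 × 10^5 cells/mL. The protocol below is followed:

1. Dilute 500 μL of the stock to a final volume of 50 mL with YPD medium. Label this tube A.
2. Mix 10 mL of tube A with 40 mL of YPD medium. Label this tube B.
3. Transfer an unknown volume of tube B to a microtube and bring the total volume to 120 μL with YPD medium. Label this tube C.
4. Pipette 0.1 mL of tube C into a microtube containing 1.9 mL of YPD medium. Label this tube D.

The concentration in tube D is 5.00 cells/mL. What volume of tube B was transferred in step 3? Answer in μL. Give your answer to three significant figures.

Step 1: 500 μL brought to 50 mL → factor 50000/500 = 100
Step 2: 10 mL + 40 mL = 50 mL total → factor 50/10 = 5
Step 3: v brought to 120 μL → factor = 120 μL/v
Step 4: 0.1 mL + 1.9 mL = 2 mL total → factor 2/0.1 = 20
Product of known-step factors = 10000
Overall factor = 2.00 × 10^5 cells/mL / (5.00 cells/mL) = 40000
Step-3 factor = 40000 / 10000 = 4
v = 120 μL / 4 = 30.0 μL

30.0 μL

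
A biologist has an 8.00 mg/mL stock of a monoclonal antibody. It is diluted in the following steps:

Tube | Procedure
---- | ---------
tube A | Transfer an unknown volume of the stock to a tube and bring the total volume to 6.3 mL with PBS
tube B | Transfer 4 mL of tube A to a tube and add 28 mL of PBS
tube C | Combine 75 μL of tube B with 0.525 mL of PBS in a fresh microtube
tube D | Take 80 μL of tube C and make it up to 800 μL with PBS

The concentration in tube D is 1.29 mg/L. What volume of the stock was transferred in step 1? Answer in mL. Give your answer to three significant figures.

Step 1: v brought to 6.3 mL → factor = 6.3 mL/v
Step 2: 4 mL + 28 mL = 32 mL total → factor 32/4 = 8
Step 3: 75 μL + 0.525 mL = 600 μL total → factor 600/75 = 8
Step 4: 80 μL brought to 800 μL → factor 800/80 = 10
Product of known-step factors = 640
Overall factor = 8.00 mg/mL / (1.29 mg/L) = 6201.6
Step-1 factor = 6201.6 / 640 = 9.6899
v = 6.3 mL / 9.6899 = 0.650 mL

0.650 mL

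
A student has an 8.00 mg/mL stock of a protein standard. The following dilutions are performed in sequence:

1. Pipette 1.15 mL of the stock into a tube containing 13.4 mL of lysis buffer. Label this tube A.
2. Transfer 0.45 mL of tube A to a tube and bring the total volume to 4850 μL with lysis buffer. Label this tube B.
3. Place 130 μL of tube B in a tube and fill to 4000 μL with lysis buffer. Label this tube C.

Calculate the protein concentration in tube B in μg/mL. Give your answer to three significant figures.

Step 1: 1.15 mL + 13.4 mL = 14.55 mL total → factor 14.55/1.15 = 12.652
Step 2: 0.45 mL brought to 4850 μL → factor 4.85/0.45 = 10.778
Dilution factor through tube B = 12.652 × 10.778 = 136.36
[tube B] = 8.00 mg/mL / 136.36 = 0.05867 mg/mL = 58.7 μg/mL

58.7 μg/mL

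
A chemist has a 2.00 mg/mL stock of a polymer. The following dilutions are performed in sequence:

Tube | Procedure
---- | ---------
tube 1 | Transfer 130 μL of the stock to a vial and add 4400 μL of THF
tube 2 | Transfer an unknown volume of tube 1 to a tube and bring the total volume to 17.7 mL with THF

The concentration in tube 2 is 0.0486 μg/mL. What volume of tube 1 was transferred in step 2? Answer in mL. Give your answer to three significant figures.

Step 1: 130 μL + 4400 μL = 4530 μL total → factor 4530/130 = 34.846
Step 2: v brought to 17.7 mL → factor = 17.7 mL/v
Product of known-step factors = 34.846
Overall factor = 2.00 mg/mL / (0.0486 μg/mL) = 41152
Step-2 factor = 41152 / 34.846 = 1181
v = 17.7 mL / 1181 = 0.0150 mL

0.0150 mL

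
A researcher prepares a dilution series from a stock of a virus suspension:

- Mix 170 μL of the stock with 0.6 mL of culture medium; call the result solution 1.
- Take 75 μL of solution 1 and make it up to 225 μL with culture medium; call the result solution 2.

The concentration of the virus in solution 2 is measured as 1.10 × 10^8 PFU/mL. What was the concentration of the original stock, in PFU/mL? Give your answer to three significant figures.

Step 1: 170 μL + 0.6 mL = 770 μL total → factor 770/170 = 4.5294
Step 2: 75 μL brought to 225 μL → factor 225/75 = 3
Overall dilution factor = 4.5294 × 3 = 13.588
Stock = 1.10 × 10^8 PFU/mL × 13.588 = 1.49 × 10^9 PFU/mL

1.49 × 10^9 PFU/mL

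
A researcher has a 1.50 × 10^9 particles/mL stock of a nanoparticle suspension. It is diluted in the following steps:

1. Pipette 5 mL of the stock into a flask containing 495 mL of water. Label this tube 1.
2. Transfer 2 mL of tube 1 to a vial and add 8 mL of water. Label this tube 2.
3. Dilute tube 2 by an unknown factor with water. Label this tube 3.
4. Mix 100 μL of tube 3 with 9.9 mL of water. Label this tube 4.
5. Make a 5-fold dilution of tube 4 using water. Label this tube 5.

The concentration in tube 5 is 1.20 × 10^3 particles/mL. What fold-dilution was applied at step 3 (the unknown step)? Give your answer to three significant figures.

5.00-fold

Step 1: 5 mL + 495 mL = 500 mL total → factor 500/5 = 100
Step 2: 2 mL + 8 mL = 10 mL total → factor 10/2 = 5
Step 3: unknown factor x
Step 4: 100 μL + 9.9 mL = 10000 μL total → factor 10000/100 = 100
Step 5: 5-fold → factor 5
Product of known-step factors = 2.5 × 10^5
Overall factor = 1.50 × 10^9 particles/mL / (1.20 × 10^3 particles/mL) = 1.25 × 10^6
x = 1.25 × 10^6 / 2.5 × 10^5 = 5.00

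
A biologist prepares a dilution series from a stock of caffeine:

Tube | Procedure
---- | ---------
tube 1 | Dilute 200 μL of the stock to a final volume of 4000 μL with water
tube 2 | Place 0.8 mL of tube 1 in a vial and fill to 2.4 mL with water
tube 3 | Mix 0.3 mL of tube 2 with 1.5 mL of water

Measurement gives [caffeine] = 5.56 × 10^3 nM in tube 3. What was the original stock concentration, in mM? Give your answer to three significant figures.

2.00 mM

Step 1: 200 μL brought to 4000 μL → factor 4000/200 = 20
Step 2: 0.8 mL brought to 2.4 mL → factor 2.4/0.8 = 3
Step 3: 0.3 mL + 1.5 mL = 1.8 mL total → factor 1.8/0.3 = 6
Overall dilution factor = 20 × 3 × 6 = 360
Stock = 5.56 × 10^3 nM × 360 = 2.002 × 10^6 nM = 2.00 mM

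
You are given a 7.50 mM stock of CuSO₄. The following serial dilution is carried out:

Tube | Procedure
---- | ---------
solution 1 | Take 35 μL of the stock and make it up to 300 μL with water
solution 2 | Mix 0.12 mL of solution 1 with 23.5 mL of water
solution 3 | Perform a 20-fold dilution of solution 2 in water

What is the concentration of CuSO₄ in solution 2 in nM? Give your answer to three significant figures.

4.45 × 10^3 nM

Step 1: 35 μL brought to 300 μL → factor 300/35 = 8.5714
Step 2: 0.12 mL + 23.5 mL = 23.62 mL total → factor 23.62/0.12 = 196.83
Dilution factor through solution 2 = 8.5714 × 196.83 = 1687.1
[solution 2] = 7.50 mM / 1687.1 = 0.004445 mM = 4.45 × 10^3 nM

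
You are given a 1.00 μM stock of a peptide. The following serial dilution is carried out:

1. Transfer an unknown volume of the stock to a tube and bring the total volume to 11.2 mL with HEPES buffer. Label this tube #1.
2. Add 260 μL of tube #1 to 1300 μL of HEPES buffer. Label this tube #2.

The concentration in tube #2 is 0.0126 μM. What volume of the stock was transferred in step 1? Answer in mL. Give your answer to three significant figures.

0.847 mL

Step 1: v brought to 11.2 mL → factor = 11.2 mL/v
Step 2: 260 μL + 1300 μL = 1560 μL total → factor 1560/260 = 6
Product of known-step factors = 6
Overall factor = 1.00 μM / (0.0126 μM) = 79.365
Step-1 factor = 79.365 / 6 = 13.228
v = 11.2 mL / 13.228 = 0.847 mL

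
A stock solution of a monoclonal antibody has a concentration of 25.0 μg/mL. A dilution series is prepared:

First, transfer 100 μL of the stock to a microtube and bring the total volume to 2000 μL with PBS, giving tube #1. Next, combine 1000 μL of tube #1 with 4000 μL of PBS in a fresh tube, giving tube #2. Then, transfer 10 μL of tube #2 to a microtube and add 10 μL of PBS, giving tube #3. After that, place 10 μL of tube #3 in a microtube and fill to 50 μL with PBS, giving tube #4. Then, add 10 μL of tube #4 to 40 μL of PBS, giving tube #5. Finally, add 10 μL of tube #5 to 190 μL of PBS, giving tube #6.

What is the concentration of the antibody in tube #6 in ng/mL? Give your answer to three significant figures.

Step 1: 100 μL brought to 2000 μL → factor 2000/100 = 20
Step 2: 1000 μL + 4000 μL = 5000 μL total → factor 5000/1000 = 5
Step 3: 10 μL + 10 μL = 20 μL total → factor 20/10 = 2
Step 4: 10 μL brought to 50 μL → factor 50/10 = 5
Step 5: 10 μL + 40 μL = 50 μL total → factor 50/10 = 5
Step 6: 10 μL + 190 μL = 200 μL total → factor 200/10 = 20
Overall dilution factor = 20 × 5 × 2 × 5 × 5 × 20 = 1 × 10^5
Final = 25.0 μg/mL / 1 × 10^5 = 0.0002500 μg/mL = 0.250 ng/mL

0.250 ng/mL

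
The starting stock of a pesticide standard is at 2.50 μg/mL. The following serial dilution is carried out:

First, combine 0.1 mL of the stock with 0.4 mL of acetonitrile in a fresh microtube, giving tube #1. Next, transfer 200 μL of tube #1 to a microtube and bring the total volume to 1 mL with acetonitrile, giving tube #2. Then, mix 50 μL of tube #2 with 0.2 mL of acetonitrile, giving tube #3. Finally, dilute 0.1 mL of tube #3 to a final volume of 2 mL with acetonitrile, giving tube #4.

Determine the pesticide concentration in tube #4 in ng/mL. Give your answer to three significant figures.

Step 1: 0.1 mL + 0.4 mL = 0.5 mL total → factor 0.5/0.1 = 5
Step 2: 200 μL brought to 1 mL → factor 1000/200 = 5
Step 3: 50 μL + 0.2 mL = 250 μL total → factor 250/50 = 5
Step 4: 0.1 mL brought to 2 mL → factor 2/0.1 = 20
Overall dilution factor = 5 × 5 × 5 × 20 = 2500
Final = 2.50 μg/mL / 2500 = 0.001000 μg/mL = 1.00 ng/mL

1.00 ng/mL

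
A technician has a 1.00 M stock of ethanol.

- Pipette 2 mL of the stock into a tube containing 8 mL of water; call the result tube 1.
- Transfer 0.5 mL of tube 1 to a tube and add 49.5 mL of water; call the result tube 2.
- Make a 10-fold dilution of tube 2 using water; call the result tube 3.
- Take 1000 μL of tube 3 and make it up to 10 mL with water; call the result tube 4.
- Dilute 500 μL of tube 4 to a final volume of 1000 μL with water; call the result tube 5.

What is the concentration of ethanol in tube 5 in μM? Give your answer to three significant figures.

Step 1: 2 mL + 8 mL = 10 mL total → factor 10/2 = 5
Step 2: 0.5 mL + 49.5 mL = 50 mL total → factor 50/0.5 = 100
Step 3: 10-fold → factor 10
Step 4: 1000 μL brought to 10 mL → factor 10000/1000 = 10
Step 5: 500 μL brought to 1000 μL → factor 1000/500 = 2
Dilution factor through tube 5 = 5 × 100 × 10 × 10 × 2 = 1 × 10^5
[tube 5] = 1.00 M / 1 × 10^5 = 1.000 × 10^-5 M = 10.0 μM

10.0 μM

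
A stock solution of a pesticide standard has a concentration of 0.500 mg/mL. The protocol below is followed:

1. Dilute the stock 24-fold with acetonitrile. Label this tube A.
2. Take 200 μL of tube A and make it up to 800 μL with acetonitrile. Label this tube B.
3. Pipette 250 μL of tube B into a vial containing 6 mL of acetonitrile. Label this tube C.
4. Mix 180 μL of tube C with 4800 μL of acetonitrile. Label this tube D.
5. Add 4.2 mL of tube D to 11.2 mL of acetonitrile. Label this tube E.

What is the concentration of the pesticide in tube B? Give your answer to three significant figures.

0.00521 mg/mL

Step 1: 24-fold → factor 24
Step 2: 200 μL brought to 800 μL → factor 800/200 = 4
Dilution factor through tube B = 24 × 4 = 96
[tube B] = 0.500 mg/mL / 96 = 0.00521 mg/mL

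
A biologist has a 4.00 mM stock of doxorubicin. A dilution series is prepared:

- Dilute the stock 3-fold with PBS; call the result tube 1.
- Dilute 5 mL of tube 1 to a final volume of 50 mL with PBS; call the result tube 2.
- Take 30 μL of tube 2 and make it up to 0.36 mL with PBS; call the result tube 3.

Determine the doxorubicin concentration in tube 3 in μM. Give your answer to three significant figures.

Step 1: 3-fold → factor 3
Step 2: 5 mL brought to 50 mL → factor 50/5 = 10
Step 3: 30 μL brought to 0.36 mL → factor 360/30 = 12
Overall dilution factor = 3 × 10 × 12 = 360
Final = 4.00 mM / 360 = 0.01111 mM = 11.1 μM

11.1 μM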